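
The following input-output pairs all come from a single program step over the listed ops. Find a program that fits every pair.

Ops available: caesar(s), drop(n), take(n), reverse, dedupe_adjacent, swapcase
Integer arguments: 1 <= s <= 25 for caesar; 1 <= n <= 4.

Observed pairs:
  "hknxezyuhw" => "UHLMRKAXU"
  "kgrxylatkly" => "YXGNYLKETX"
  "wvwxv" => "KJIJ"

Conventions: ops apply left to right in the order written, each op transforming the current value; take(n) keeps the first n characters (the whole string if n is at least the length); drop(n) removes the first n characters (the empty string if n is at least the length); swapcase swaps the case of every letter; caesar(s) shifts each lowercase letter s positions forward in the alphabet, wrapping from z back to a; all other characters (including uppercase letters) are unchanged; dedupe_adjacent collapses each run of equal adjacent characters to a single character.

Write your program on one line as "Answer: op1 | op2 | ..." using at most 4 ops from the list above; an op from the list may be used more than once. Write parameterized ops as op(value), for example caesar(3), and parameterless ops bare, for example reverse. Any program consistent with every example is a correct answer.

caesar(13) | reverse | drop(1) | swapcase

Check, running the answer program on each example:
  "hknxezyuhw" -> "uxakrmlhuj" -> "juhlmrkaxu" -> "uhlmrkaxu" -> "UHLMRKAXU"
  "kgrxylatkly" -> "xteklyngxyl" -> "lyxgnylketx" -> "yxgnylketx" -> "YXGNYLKETX"
  "wvwxv" -> "jijki" -> "ikjij" -> "kjij" -> "KJIJ"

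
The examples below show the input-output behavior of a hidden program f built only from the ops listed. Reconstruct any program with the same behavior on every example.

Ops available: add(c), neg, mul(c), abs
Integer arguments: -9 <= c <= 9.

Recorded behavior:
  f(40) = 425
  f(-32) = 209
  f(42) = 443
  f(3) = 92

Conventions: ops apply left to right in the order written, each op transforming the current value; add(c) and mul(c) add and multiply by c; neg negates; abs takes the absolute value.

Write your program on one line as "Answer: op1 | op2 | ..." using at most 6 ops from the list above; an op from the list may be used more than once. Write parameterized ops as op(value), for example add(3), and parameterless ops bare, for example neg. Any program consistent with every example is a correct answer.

add(8) | abs | mul(-9) | neg | add(-7)

Check, running the answer program on each example:
  40 -> 48 -> 48 -> -432 -> 432 -> 425
  -32 -> -24 -> 24 -> -216 -> 216 -> 209
  42 -> 50 -> 50 -> -450 -> 450 -> 443
  3 -> 11 -> 11 -> -99 -> 99 -> 92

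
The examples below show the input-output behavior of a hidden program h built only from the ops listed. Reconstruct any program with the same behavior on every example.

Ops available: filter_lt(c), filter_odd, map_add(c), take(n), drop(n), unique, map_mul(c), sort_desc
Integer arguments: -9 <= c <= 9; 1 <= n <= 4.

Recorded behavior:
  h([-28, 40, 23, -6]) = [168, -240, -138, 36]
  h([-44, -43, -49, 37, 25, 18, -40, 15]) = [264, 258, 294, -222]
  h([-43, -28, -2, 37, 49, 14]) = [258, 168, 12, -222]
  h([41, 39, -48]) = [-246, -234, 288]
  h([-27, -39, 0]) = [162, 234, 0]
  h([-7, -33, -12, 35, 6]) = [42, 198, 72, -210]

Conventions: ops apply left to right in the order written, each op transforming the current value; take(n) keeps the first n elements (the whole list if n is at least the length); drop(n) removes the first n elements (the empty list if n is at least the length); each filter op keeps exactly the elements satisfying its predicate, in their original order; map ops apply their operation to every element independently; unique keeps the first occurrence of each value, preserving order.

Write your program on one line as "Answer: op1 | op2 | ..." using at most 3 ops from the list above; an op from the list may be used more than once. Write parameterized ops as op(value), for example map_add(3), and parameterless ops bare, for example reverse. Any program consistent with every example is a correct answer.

map_mul(-6) | take(4)

Check, running the answer program on each example:
  [-28, 40, 23, -6] -> [168, -240, -138, 36] -> [168, -240, -138, 36]
  [-44, -43, -49, 37, 25, 18, -40, 15] -> [264, 258, 294, -222, -150, -108, 240, -90] -> [264, 258, 294, -222]
  [-43, -28, -2, 37, 49, 14] -> [258, 168, 12, -222, -294, -84] -> [258, 168, 12, -222]
  [41, 39, -48] -> [-246, -234, 288] -> [-246, -234, 288]
  [-27, -39, 0] -> [162, 234, 0] -> [162, 234, 0]
  [-7, -33, -12, 35, 6] -> [42, 198, 72, -210, -36] -> [42, 198, 72, -210]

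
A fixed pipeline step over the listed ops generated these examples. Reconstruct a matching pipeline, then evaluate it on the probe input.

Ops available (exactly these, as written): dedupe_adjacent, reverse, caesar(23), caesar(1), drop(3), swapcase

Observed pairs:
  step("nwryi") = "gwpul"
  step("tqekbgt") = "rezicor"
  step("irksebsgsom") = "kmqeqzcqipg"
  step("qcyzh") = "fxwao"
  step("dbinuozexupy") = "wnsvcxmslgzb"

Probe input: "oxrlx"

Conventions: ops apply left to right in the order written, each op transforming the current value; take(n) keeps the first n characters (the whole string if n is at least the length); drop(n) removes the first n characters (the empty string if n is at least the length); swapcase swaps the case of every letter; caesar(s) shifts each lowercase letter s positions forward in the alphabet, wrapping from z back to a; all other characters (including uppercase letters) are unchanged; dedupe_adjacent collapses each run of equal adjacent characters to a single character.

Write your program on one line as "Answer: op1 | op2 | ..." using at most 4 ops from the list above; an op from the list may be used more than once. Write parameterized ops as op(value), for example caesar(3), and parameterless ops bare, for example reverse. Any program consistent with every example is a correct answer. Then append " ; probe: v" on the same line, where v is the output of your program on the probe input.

reverse | caesar(23) | caesar(1) ; probe: "vjpvm"

Check, running the answer program on each example:
  "nwryi" -> "iyrwn" -> "fvotk" -> "gwpul"
  "tqekbgt" -> "tgbkeqt" -> "qdyhbnq" -> "rezicor"
  "irksebsgsom" -> "mosgsbeskri" -> "jlpdpybphof" -> "kmqeqzcqipg"
  "qcyzh" -> "hzycq" -> "ewvzn" -> "fxwao"
  "dbinuozexupy" -> "ypuxezounibd" -> "vmrubwlrkfya" -> "wnsvcxmslgzb"
  probe: "oxrlx" -> "xlrxo" -> "uioul" -> "vjpvm"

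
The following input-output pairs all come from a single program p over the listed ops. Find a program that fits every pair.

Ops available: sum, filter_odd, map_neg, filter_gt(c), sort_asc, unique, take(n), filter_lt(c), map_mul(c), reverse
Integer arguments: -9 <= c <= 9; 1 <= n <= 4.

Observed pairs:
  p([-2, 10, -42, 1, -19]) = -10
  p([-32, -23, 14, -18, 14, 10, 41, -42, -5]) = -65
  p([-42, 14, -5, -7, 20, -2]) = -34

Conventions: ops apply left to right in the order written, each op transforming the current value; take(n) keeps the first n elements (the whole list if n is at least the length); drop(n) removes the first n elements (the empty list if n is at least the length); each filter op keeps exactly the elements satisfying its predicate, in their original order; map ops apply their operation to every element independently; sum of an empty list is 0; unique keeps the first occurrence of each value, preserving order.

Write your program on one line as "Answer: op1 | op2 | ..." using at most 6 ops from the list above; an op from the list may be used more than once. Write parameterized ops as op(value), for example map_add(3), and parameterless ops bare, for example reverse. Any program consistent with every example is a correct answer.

unique | map_neg | filter_lt(-3) | reverse | sum

Check, running the answer program on each example:
  [-2, 10, -42, 1, -19] -> [-2, 10, -42, 1, -19] -> [2, -10, 42, -1, 19] -> [-10] -> [-10] -> -10
  [-32, -23, 14, -18, 14, 10, 41, -42, -5] -> [-32, -23, 14, -18, 10, 41, -42, -5] -> [32, 23, -14, 18, -10, -41, 42, 5] -> [-14, -10, -41] -> [-41, -10, -14] -> -65
  [-42, 14, -5, -7, 20, -2] -> [-42, 14, -5, -7, 20, -2] -> [42, -14, 5, 7, -20, 2] -> [-14, -20] -> [-20, -14] -> -34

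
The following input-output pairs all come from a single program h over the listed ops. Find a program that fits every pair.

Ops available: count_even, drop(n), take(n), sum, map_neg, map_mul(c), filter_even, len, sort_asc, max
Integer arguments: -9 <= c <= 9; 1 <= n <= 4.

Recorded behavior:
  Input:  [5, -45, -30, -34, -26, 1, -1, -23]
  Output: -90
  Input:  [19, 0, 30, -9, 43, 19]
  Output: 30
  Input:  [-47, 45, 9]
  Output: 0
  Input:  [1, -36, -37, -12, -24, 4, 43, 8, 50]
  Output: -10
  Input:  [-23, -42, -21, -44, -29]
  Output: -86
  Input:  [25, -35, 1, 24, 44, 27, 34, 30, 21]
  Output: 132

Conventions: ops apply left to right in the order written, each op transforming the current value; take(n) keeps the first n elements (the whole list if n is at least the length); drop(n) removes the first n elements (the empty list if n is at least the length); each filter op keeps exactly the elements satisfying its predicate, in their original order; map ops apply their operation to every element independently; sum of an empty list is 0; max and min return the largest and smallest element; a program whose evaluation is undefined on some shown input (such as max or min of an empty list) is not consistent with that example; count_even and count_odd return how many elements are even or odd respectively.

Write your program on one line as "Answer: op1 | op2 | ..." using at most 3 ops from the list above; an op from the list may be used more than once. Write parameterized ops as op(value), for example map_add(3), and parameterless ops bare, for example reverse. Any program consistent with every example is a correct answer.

sort_asc | filter_even | sum

Check, running the answer program on each example:
  [5, -45, -30, -34, -26, 1, -1, -23] -> [-45, -34, -30, -26, -23, -1, 1, 5] -> [-34, -30, -26] -> -90
  [19, 0, 30, -9, 43, 19] -> [-9, 0, 19, 19, 30, 43] -> [0, 30] -> 30
  [-47, 45, 9] -> [-47, 9, 45] -> [] -> 0
  [1, -36, -37, -12, -24, 4, 43, 8, 50] -> [-37, -36, -24, -12, 1, 4, 8, 43, 50] -> [-36, -24, -12, 4, 8, 50] -> -10
  [-23, -42, -21, -44, -29] -> [-44, -42, -29, -23, -21] -> [-44, -42] -> -86
  [25, -35, 1, 24, 44, 27, 34, 30, 21] -> [-35, 1, 21, 24, 25, 27, 30, 34, 44] -> [24, 30, 34, 44] -> 132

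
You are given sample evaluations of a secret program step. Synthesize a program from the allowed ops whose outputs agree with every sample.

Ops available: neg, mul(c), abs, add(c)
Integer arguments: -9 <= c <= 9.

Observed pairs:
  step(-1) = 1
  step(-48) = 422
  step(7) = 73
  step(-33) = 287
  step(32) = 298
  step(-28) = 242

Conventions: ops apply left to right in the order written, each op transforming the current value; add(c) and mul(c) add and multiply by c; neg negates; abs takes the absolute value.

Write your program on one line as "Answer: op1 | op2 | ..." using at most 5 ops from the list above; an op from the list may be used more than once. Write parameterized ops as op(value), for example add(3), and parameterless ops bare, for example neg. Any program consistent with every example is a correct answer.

mul(9) | add(4) | add(6) | abs

Check, running the answer program on each example:
  -1 -> -9 -> -5 -> 1 -> 1
  -48 -> -432 -> -428 -> -422 -> 422
  7 -> 63 -> 67 -> 73 -> 73
  -33 -> -297 -> -293 -> -287 -> 287
  32 -> 288 -> 292 -> 298 -> 298
  -28 -> -252 -> -248 -> -242 -> 242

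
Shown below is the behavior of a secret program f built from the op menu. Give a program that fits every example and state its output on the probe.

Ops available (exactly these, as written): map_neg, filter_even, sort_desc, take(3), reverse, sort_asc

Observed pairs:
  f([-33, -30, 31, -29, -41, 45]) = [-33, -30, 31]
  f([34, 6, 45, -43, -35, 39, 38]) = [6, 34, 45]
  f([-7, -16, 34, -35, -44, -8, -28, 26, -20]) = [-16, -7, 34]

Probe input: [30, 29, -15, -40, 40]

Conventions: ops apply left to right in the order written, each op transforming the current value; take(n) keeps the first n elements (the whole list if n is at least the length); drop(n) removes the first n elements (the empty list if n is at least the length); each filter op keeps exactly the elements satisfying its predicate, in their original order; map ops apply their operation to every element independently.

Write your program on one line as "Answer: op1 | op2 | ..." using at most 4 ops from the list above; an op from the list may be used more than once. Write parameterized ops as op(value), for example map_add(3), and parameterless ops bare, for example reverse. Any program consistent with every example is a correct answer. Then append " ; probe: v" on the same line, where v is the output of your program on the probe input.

take(3) | reverse | sort_asc ; probe: [-15, 29, 30]

Check, running the answer program on each example:
  [-33, -30, 31, -29, -41, 45] -> [-33, -30, 31] -> [31, -30, -33] -> [-33, -30, 31]
  [34, 6, 45, -43, -35, 39, 38] -> [34, 6, 45] -> [45, 6, 34] -> [6, 34, 45]
  [-7, -16, 34, -35, -44, -8, -28, 26, -20] -> [-7, -16, 34] -> [34, -16, -7] -> [-16, -7, 34]
  probe: [30, 29, -15, -40, 40] -> [30, 29, -15] -> [-15, 29, 30] -> [-15, 29, 30]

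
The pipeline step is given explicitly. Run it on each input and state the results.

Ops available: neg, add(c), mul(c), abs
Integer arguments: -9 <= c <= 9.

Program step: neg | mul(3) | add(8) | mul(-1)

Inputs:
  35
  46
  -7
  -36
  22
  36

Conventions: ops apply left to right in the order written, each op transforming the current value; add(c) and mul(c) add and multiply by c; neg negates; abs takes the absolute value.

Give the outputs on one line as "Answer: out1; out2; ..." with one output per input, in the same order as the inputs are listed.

Execution, op by op:
  35 -> -35 -> -105 -> -97 -> 97
  46 -> -46 -> -138 -> -130 -> 130
  -7 -> 7 -> 21 -> 29 -> -29
  -36 -> 36 -> 108 -> 116 -> -116
  22 -> -22 -> -66 -> -58 -> 58
  36 -> -36 -> -108 -> -100 -> 100

97; 130; -29; -116; 58; 100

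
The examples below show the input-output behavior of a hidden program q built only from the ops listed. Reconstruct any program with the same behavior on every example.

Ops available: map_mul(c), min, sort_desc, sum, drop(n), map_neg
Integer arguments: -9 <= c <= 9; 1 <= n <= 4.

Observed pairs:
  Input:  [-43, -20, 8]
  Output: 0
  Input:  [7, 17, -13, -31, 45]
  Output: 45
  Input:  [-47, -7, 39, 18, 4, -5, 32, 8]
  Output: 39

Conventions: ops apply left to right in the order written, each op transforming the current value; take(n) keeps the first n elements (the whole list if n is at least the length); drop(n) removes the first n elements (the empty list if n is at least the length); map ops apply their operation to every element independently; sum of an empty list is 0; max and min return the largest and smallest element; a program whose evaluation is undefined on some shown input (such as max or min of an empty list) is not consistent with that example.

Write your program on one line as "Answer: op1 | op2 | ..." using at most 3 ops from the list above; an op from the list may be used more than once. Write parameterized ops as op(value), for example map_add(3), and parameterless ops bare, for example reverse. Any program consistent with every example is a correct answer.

drop(4) | sum

Check, running the answer program on each example:
  [-43, -20, 8] -> [] -> 0
  [7, 17, -13, -31, 45] -> [45] -> 45
  [-47, -7, 39, 18, 4, -5, 32, 8] -> [4, -5, 32, 8] -> 39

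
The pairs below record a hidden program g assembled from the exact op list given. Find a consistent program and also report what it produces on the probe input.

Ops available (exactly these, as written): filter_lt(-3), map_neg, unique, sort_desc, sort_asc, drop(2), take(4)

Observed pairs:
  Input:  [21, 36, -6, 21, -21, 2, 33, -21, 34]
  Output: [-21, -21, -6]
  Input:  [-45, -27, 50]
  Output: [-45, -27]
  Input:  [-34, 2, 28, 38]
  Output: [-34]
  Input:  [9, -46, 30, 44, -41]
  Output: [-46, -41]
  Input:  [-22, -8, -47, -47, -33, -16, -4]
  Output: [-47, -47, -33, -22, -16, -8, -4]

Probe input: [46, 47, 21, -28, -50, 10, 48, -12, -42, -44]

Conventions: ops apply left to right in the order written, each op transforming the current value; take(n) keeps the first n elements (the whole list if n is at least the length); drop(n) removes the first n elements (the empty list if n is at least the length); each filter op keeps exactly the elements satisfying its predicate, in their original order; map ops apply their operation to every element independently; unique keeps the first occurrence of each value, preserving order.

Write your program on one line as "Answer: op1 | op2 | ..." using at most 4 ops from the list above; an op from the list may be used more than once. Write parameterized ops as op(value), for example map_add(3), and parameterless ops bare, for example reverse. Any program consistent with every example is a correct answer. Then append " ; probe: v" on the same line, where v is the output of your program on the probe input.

sort_desc | sort_asc | filter_lt(-3) ; probe: [-50, -44, -42, -28, -12]

Check, running the answer program on each example:
  [21, 36, -6, 21, -21, 2, 33, -21, 34] -> [36, 34, 33, 21, 21, 2, -6, -21, -21] -> [-21, -21, -6, 2, 21, 21, 33, 34, 36] -> [-21, -21, -6]
  [-45, -27, 50] -> [50, -27, -45] -> [-45, -27, 50] -> [-45, -27]
  [-34, 2, 28, 38] -> [38, 28, 2, -34] -> [-34, 2, 28, 38] -> [-34]
  [9, -46, 30, 44, -41] -> [44, 30, 9, -41, -46] -> [-46, -41, 9, 30, 44] -> [-46, -41]
  [-22, -8, -47, -47, -33, -16, -4] -> [-4, -8, -16, -22, -33, -47, -47] -> [-47, -47, -33, -22, -16, -8, -4] -> [-47, -47, -33, -22, -16, -8, -4]
  probe: [46, 47, 21, -28, -50, 10, 48, -12, -42, -44] -> [48, 47, 46, 21, 10, -12, -28, -42, -44, -50] -> [-50, -44, -42, -28, -12, 10, 21, 46, 47, 48] -> [-50, -44, -42, -28, -12]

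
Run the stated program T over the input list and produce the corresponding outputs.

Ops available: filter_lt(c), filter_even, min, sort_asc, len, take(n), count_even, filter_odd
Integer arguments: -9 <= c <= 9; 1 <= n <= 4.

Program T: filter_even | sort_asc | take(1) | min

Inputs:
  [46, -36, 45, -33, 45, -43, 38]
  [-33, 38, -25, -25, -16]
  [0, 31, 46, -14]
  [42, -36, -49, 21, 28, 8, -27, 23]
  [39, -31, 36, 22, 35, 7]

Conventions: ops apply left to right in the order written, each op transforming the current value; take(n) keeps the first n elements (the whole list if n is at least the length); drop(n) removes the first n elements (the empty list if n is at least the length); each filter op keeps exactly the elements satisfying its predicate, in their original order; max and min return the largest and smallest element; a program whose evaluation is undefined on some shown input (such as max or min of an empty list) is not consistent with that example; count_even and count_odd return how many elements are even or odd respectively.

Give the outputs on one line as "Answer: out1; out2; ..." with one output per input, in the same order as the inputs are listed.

-36; -16; -14; -36; 22

Execution, op by op:
  [46, -36, 45, -33, 45, -43, 38] -> [46, -36, 38] -> [-36, 38, 46] -> [-36] -> -36
  [-33, 38, -25, -25, -16] -> [38, -16] -> [-16, 38] -> [-16] -> -16
  [0, 31, 46, -14] -> [0, 46, -14] -> [-14, 0, 46] -> [-14] -> -14
  [42, -36, -49, 21, 28, 8, -27, 23] -> [42, -36, 28, 8] -> [-36, 8, 28, 42] -> [-36] -> -36
  [39, -31, 36, 22, 35, 7] -> [36, 22] -> [22, 36] -> [22] -> 22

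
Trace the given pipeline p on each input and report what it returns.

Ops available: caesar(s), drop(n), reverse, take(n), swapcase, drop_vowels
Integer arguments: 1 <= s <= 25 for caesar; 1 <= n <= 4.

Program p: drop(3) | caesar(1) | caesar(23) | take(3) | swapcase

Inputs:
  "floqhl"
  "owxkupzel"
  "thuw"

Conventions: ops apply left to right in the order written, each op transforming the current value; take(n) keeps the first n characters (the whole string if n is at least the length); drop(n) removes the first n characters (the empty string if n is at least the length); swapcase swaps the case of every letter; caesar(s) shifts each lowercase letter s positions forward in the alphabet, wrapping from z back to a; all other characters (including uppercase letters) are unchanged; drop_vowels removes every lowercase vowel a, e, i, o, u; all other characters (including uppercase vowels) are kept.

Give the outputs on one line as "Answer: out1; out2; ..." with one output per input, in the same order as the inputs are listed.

"OFJ"; "ISN"; "U"

Execution, op by op:
  "floqhl" -> "qhl" -> "rim" -> "ofj" -> "ofj" -> "OFJ"
  "owxkupzel" -> "kupzel" -> "lvqafm" -> "isnxcj" -> "isn" -> "ISN"
  "thuw" -> "w" -> "x" -> "u" -> "u" -> "U"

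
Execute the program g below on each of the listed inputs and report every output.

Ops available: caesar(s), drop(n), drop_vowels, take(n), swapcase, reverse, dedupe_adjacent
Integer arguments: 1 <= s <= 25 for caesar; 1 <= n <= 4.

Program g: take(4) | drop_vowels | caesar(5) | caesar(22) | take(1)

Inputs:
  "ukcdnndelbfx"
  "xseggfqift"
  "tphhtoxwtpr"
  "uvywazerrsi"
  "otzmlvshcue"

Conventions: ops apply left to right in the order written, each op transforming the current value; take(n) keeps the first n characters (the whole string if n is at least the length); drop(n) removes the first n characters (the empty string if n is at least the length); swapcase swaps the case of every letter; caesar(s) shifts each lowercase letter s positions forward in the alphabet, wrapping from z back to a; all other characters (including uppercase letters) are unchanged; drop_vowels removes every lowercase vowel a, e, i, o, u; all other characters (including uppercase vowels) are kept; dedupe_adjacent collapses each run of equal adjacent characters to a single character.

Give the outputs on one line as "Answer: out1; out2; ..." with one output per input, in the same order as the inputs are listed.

Execution, op by op:
  "ukcdnndelbfx" -> "ukcd" -> "kcd" -> "phi" -> "lde" -> "l"
  "xseggfqift" -> "xseg" -> "xsg" -> "cxl" -> "yth" -> "y"
  "tphhtoxwtpr" -> "tphh" -> "tphh" -> "yumm" -> "uqii" -> "u"
  "uvywazerrsi" -> "uvyw" -> "vyw" -> "adb" -> "wzx" -> "w"
  "otzmlvshcue" -> "otzm" -> "tzm" -> "yer" -> "uan" -> "u"

"l"; "y"; "u"; "w"; "u"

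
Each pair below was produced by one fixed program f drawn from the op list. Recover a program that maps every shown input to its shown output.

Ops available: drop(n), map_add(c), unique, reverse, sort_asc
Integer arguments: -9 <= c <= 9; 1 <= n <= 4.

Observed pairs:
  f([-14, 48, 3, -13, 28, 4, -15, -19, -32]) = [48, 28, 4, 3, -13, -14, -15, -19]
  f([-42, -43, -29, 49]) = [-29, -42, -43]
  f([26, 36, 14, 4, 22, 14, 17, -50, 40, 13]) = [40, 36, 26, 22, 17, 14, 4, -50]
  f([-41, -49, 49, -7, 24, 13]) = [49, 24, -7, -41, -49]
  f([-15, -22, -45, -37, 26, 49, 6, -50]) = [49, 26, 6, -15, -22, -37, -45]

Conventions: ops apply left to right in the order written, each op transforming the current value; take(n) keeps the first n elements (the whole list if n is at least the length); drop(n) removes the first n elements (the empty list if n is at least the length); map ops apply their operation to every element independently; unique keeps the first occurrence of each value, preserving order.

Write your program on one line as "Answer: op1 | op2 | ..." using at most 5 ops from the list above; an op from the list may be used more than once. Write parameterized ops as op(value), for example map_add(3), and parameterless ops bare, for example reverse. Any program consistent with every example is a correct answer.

unique | reverse | drop(1) | sort_asc | reverse

Check, running the answer program on each example:
  [-14, 48, 3, -13, 28, 4, -15, -19, -32] -> [-14, 48, 3, -13, 28, 4, -15, -19, -32] -> [-32, -19, -15, 4, 28, -13, 3, 48, -14] -> [-19, -15, 4, 28, -13, 3, 48, -14] -> [-19, -15, -14, -13, 3, 4, 28, 48] -> [48, 28, 4, 3, -13, -14, -15, -19]
  [-42, -43, -29, 49] -> [-42, -43, -29, 49] -> [49, -29, -43, -42] -> [-29, -43, -42] -> [-43, -42, -29] -> [-29, -42, -43]
  [26, 36, 14, 4, 22, 14, 17, -50, 40, 13] -> [26, 36, 14, 4, 22, 17, -50, 40, 13] -> [13, 40, -50, 17, 22, 4, 14, 36, 26] -> [40, -50, 17, 22, 4, 14, 36, 26] -> [-50, 4, 14, 17, 22, 26, 36, 40] -> [40, 36, 26, 22, 17, 14, 4, -50]
  [-41, -49, 49, -7, 24, 13] -> [-41, -49, 49, -7, 24, 13] -> [13, 24, -7, 49, -49, -41] -> [24, -7, 49, -49, -41] -> [-49, -41, -7, 24, 49] -> [49, 24, -7, -41, -49]
  [-15, -22, -45, -37, 26, 49, 6, -50] -> [-15, -22, -45, -37, 26, 49, 6, -50] -> [-50, 6, 49, 26, -37, -45, -22, -15] -> [6, 49, 26, -37, -45, -22, -15] -> [-45, -37, -22, -15, 6, 26, 49] -> [49, 26, 6, -15, -22, -37, -45]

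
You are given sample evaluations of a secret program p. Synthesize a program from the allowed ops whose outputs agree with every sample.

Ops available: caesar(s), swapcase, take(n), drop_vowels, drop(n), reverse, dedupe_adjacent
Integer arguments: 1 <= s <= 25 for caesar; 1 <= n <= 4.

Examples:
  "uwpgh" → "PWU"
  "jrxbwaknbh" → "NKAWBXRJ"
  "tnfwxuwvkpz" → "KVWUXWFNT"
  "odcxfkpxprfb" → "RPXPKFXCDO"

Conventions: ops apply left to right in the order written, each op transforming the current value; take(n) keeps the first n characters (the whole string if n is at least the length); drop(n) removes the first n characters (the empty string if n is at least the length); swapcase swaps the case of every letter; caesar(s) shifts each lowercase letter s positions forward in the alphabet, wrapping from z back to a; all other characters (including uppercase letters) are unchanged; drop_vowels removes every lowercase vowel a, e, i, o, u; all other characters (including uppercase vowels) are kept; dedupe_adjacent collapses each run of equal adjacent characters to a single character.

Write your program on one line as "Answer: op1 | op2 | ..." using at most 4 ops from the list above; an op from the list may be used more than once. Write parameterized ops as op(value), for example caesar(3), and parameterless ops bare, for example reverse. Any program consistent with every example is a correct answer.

reverse | swapcase | drop(2)

Check, running the answer program on each example:
  "uwpgh" -> "hgpwu" -> "HGPWU" -> "PWU"
  "jrxbwaknbh" -> "hbnkawbxrj" -> "HBNKAWBXRJ" -> "NKAWBXRJ"
  "tnfwxuwvkpz" -> "zpkvwuxwfnt" -> "ZPKVWUXWFNT" -> "KVWUXWFNT"
  "odcxfkpxprfb" -> "bfrpxpkfxcdo" -> "BFRPXPKFXCDO" -> "RPXPKFXCDO"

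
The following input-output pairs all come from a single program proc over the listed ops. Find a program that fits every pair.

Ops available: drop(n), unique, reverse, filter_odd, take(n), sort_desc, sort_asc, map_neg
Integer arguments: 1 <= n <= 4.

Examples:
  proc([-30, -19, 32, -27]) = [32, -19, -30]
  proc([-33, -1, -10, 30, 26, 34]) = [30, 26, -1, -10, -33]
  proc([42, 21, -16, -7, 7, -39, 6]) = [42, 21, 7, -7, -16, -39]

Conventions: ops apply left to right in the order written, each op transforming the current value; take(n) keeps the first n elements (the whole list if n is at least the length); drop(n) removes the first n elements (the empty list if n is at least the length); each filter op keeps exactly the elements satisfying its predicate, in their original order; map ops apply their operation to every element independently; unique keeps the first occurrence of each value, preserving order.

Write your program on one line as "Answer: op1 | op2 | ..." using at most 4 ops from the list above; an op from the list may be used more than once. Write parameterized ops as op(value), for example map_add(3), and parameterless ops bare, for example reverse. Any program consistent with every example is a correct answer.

reverse | drop(1) | sort_asc | reverse

Check, running the answer program on each example:
  [-30, -19, 32, -27] -> [-27, 32, -19, -30] -> [32, -19, -30] -> [-30, -19, 32] -> [32, -19, -30]
  [-33, -1, -10, 30, 26, 34] -> [34, 26, 30, -10, -1, -33] -> [26, 30, -10, -1, -33] -> [-33, -10, -1, 26, 30] -> [30, 26, -1, -10, -33]
  [42, 21, -16, -7, 7, -39, 6] -> [6, -39, 7, -7, -16, 21, 42] -> [-39, 7, -7, -16, 21, 42] -> [-39, -16, -7, 7, 21, 42] -> [42, 21, 7, -7, -16, -39]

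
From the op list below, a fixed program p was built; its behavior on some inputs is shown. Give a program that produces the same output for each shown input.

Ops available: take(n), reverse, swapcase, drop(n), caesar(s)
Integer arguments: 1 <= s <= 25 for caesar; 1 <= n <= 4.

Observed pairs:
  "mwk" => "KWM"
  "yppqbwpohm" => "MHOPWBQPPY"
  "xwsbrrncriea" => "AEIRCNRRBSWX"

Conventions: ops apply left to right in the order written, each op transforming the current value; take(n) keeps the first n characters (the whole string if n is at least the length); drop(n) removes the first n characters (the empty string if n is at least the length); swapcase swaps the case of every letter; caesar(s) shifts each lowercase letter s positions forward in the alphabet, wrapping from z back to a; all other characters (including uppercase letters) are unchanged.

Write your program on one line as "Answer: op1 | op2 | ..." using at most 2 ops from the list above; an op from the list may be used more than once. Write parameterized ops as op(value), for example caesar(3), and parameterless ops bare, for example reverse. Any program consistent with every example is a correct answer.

swapcase | reverse

Check, running the answer program on each example:
  "mwk" -> "MWK" -> "KWM"
  "yppqbwpohm" -> "YPPQBWPOHM" -> "MHOPWBQPPY"
  "xwsbrrncriea" -> "XWSBRRNCRIEA" -> "AEIRCNRRBSWX"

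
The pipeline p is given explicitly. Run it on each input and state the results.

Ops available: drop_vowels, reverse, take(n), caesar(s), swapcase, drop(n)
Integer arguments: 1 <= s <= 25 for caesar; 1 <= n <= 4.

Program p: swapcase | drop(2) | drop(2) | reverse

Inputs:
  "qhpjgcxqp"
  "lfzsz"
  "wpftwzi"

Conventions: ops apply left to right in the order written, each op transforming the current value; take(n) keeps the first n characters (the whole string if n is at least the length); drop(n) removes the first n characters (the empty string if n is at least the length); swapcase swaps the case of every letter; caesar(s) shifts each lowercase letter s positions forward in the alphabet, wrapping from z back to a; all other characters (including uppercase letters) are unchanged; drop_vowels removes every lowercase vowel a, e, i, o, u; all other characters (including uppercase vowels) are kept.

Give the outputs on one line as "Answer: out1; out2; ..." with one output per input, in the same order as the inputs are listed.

Execution, op by op:
  "qhpjgcxqp" -> "QHPJGCXQP" -> "PJGCXQP" -> "GCXQP" -> "PQXCG"
  "lfzsz" -> "LFZSZ" -> "ZSZ" -> "Z" -> "Z"
  "wpftwzi" -> "WPFTWZI" -> "FTWZI" -> "WZI" -> "IZW"

"PQXCG"; "Z"; "IZW"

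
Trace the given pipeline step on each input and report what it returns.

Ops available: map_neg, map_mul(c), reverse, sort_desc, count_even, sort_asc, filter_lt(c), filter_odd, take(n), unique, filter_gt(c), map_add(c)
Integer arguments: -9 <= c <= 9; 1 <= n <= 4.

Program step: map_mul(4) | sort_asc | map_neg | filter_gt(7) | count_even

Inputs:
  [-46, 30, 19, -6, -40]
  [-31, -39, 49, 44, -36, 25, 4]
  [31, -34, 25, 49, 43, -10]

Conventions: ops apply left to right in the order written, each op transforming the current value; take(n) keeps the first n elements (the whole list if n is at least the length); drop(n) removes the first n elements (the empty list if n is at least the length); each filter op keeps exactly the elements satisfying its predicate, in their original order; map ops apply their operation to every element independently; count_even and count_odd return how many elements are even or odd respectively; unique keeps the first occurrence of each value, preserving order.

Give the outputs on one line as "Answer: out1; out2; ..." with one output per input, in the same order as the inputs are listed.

3; 3; 2

Execution, op by op:
  [-46, 30, 19, -6, -40] -> [-184, 120, 76, -24, -160] -> [-184, -160, -24, 76, 120] -> [184, 160, 24, -76, -120] -> [184, 160, 24] -> 3
  [-31, -39, 49, 44, -36, 25, 4] -> [-124, -156, 196, 176, -144, 100, 16] -> [-156, -144, -124, 16, 100, 176, 196] -> [156, 144, 124, -16, -100, -176, -196] -> [156, 144, 124] -> 3
  [31, -34, 25, 49, 43, -10] -> [124, -136, 100, 196, 172, -40] -> [-136, -40, 100, 124, 172, 196] -> [136, 40, -100, -124, -172, -196] -> [136, 40] -> 2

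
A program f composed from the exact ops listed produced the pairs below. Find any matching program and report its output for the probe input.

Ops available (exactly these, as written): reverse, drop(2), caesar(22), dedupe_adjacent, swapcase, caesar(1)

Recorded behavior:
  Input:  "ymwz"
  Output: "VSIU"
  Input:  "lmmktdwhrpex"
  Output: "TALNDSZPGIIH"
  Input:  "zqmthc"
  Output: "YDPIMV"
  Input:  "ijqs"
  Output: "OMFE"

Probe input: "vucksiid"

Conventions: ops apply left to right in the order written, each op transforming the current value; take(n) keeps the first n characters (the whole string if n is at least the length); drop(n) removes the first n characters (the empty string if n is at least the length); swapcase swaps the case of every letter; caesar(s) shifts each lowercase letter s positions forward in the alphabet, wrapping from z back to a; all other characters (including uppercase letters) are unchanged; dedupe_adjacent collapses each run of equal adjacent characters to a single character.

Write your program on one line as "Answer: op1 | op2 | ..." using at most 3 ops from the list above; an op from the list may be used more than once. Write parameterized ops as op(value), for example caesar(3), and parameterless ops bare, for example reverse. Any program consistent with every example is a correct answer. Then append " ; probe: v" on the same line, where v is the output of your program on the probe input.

caesar(22) | reverse | swapcase ; probe: "ZEEOGYQR"

Check, running the answer program on each example:
  "ymwz" -> "uisv" -> "vsiu" -> "VSIU"
  "lmmktdwhrpex" -> "hiigpzsdnlat" -> "talndszpgiih" -> "TALNDSZPGIIH"
  "zqmthc" -> "vmipdy" -> "ydpimv" -> "YDPIMV"
  "ijqs" -> "efmo" -> "omfe" -> "OMFE"
  probe: "vucksiid" -> "rqygoeez" -> "zeeogyqr" -> "ZEEOGYQR"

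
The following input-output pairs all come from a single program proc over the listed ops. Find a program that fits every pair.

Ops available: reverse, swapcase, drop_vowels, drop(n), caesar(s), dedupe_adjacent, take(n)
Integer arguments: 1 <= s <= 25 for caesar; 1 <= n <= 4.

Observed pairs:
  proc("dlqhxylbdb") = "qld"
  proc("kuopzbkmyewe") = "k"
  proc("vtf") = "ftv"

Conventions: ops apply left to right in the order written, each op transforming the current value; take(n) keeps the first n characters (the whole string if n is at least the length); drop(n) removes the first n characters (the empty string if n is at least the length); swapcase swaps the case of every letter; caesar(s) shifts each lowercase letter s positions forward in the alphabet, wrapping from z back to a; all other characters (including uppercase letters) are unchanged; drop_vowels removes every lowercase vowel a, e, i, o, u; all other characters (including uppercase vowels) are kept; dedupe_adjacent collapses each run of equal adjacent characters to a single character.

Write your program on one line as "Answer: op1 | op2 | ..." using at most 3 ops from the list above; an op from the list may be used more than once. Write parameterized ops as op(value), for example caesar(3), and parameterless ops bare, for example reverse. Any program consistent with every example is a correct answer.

take(3) | reverse | drop_vowels

Check, running the answer program on each example:
  "dlqhxylbdb" -> "dlq" -> "qld" -> "qld"
  "kuopzbkmyewe" -> "kuo" -> "ouk" -> "k"
  "vtf" -> "vtf" -> "ftv" -> "ftv"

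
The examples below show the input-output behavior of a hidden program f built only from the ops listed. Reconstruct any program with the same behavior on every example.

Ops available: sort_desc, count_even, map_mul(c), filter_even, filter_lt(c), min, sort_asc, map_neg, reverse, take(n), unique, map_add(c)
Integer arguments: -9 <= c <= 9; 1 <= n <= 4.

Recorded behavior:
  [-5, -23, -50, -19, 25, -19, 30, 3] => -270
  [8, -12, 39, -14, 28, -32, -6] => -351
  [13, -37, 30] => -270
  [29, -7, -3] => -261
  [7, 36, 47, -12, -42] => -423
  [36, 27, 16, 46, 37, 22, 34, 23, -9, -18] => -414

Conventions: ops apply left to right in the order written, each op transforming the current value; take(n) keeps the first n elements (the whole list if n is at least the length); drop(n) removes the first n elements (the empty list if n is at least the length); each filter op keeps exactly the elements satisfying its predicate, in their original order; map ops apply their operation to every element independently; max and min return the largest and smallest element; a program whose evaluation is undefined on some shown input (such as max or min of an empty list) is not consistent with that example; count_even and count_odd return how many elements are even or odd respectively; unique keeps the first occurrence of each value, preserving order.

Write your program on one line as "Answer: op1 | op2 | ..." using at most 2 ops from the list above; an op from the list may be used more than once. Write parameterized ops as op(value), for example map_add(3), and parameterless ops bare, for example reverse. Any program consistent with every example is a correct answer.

map_mul(-9) | min

Check, running the answer program on each example:
  [-5, -23, -50, -19, 25, -19, 30, 3] -> [45, 207, 450, 171, -225, 171, -270, -27] -> -270
  [8, -12, 39, -14, 28, -32, -6] -> [-72, 108, -351, 126, -252, 288, 54] -> -351
  [13, -37, 30] -> [-117, 333, -270] -> -270
  [29, -7, -3] -> [-261, 63, 27] -> -261
  [7, 36, 47, -12, -42] -> [-63, -324, -423, 108, 378] -> -423
  [36, 27, 16, 46, 37, 22, 34, 23, -9, -18] -> [-324, -243, -144, -414, -333, -198, -306, -207, 81, 162] -> -414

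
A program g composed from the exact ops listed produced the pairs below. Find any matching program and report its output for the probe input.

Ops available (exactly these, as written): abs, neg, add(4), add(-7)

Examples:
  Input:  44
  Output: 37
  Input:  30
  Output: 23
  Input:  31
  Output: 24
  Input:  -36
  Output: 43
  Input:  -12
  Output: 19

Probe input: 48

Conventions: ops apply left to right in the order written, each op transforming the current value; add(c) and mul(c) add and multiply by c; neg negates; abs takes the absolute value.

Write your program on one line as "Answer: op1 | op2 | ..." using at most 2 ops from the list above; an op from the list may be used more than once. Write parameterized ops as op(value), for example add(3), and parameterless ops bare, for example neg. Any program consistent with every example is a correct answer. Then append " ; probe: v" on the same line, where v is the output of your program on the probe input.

add(-7) | abs ; probe: 41

Check, running the answer program on each example:
  44 -> 37 -> 37
  30 -> 23 -> 23
  31 -> 24 -> 24
  -36 -> -43 -> 43
  -12 -> -19 -> 19
  probe: 48 -> 41 -> 41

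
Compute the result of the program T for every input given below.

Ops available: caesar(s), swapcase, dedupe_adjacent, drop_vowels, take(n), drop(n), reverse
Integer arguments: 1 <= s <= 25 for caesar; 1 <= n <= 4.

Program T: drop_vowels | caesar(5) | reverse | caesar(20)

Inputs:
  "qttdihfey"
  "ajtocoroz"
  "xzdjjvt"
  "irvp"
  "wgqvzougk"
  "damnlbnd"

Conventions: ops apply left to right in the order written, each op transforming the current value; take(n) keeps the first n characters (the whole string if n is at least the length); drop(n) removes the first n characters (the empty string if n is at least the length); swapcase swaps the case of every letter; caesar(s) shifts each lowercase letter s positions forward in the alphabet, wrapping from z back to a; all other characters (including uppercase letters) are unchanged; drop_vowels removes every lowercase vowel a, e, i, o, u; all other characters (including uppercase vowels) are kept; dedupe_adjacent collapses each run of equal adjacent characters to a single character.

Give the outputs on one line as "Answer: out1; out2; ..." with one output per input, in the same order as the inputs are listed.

"xegcssp"; "yqbsi"; "suiicyw"; "ouq"; "jfyupfv"; "cmakmlc"

Execution, op by op:
  "qttdihfey" -> "qttdhfy" -> "vyyimkd" -> "dkmiyyv" -> "xegcssp"
  "ajtocoroz" -> "jtcrz" -> "oyhwe" -> "ewhyo" -> "yqbsi"
  "xzdjjvt" -> "xzdjjvt" -> "ceiooay" -> "yaooiec" -> "suiicyw"
  "irvp" -> "rvp" -> "wau" -> "uaw" -> "ouq"
  "wgqvzougk" -> "wgqvzgk" -> "blvaelp" -> "pleavlb" -> "jfyupfv"
  "damnlbnd" -> "dmnlbnd" -> "irsqgsi" -> "isgqsri" -> "cmakmlc"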